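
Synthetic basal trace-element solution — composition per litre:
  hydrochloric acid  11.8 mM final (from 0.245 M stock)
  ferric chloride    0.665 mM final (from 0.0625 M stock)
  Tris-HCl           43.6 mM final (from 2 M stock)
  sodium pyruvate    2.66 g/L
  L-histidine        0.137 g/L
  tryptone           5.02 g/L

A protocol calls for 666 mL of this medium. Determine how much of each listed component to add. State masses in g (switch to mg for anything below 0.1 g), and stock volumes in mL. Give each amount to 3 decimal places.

hydrochloric acid 32.077 mL; ferric chloride 7.086 mL; Tris-HCl 14.519 mL; sodium pyruvate 1.772 g; L-histidine 91.242 mg; tryptone 3.343 g

Scale factor relative to 1 L: 0.666.
hydrochloric acid: dilute stock: 11.8 mM × 666 mL ÷ 245 mM = 32.077 mL
ferric chloride: V = C2·V2/C1 = 0.665 mM × 666 mL ÷ 62.5 mM = 7.086 mL
Tris-HCl: dilute stock: 43.6 mM × 666 mL ÷ 2000 mM = 14.519 mL
sodium pyruvate: 2.66 g/L × 0.666 L = 1.772 g
L-histidine: 0.137 g/L × 0.666 L = 0.091242 g = 91.242 mg
tryptone: 5.02 g/L × 0.666 L = 3.343 g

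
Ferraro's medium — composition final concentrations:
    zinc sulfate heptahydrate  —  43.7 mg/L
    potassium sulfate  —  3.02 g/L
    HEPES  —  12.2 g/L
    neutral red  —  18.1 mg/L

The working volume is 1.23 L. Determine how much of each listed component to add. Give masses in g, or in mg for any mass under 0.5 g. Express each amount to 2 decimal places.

Scale factor relative to 1 L: 1.23.
zinc sulfate heptahydrate: 43.7 mg/L × 1.23 L = 53.75 mg
potassium sulfate: 3.02 g/L × 1.23 L = 3.71 g
HEPES: 12.2 g/L × 1.23 L = 15.01 g
neutral red: 18.1 mg/L × 1.23 L = 22.26 mg

zinc sulfate heptahydrate 53.75 mg; potassium sulfate 3.71 g; HEPES 15.01 g; neutral red 22.26 mg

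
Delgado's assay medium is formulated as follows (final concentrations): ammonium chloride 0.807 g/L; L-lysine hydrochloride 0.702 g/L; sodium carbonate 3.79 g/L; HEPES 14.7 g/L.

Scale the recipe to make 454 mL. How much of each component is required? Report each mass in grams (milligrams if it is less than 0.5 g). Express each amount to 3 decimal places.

ammonium chloride 366.378 mg; L-lysine hydrochloride 318.708 mg; sodium carbonate 1.721 g; HEPES 6.674 g

Scale factor relative to 1 L: 0.454.
ammonium chloride: 0.807 g/L × 0.454 L = 0.366378 g = 366.378 mg
L-lysine hydrochloride: 0.702 g/L × 0.454 L = 0.318708 g = 318.708 mg
sodium carbonate: 3.79 g/L × 0.454 L = 1.721 g
HEPES: 14.7 g/L × 0.454 L = 6.674 g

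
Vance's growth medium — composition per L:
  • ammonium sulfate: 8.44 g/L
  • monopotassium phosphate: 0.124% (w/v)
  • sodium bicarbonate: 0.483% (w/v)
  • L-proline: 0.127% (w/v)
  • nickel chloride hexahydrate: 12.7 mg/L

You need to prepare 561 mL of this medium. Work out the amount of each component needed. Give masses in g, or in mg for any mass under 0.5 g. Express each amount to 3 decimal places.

Target volume = 561 mL = 0.561 L.
ammonium sulfate: 8.44 g/L × 0.561 L = 4.735 g
monopotassium phosphate: 0.124% w/v = 1.24 g/L → 1.24 × 0.561 L = 0.696 g
sodium bicarbonate: 0.483 g per 100 mL × 561 mL ÷ 100 = 2.710 g
L-proline: 0.127% w/v = 1.27 g/L → 1.27 × 0.561 L = 0.712 g
nickel chloride hexahydrate: 12.7 mg/L × 0.561 L = 7.125 mg

ammonium sulfate 4.735 g; monopotassium phosphate 0.696 g; sodium bicarbonate 2.710 g; L-proline 0.712 g; nickel chloride hexahydrate 7.125 mg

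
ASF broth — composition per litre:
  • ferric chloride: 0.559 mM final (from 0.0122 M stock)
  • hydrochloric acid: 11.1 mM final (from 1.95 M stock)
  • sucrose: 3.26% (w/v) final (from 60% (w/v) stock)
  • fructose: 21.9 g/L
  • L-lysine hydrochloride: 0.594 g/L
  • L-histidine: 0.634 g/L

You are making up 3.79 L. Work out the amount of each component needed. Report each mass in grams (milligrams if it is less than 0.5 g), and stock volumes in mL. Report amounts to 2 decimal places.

Scale factor relative to 1 L: 3.79.
ferric chloride: V = C2·V2/C1 = 0.559 mM × 3790 mL ÷ 12.2 mM = 173.66 mL
hydrochloric acid: dilute stock: 11.1 mM × 3790 mL ÷ 1950 mM = 21.57 mL
sucrose: C1V1 = C2V2 → 3.26% ÷ 60% × 3790 mL = 205.92 mL
fructose: 21.9 g/L × 3.79 L = 83.00 g
L-lysine hydrochloride: 0.594 g/L × 3.79 L = 2.25 g
L-histidine: 0.634 g/L × 3.79 L = 2.40 g

ferric chloride 173.66 mL; hydrochloric acid 21.57 mL; sucrose 205.92 mL; fructose 83.00 g; L-lysine hydrochloride 2.25 g; L-histidine 2.40 g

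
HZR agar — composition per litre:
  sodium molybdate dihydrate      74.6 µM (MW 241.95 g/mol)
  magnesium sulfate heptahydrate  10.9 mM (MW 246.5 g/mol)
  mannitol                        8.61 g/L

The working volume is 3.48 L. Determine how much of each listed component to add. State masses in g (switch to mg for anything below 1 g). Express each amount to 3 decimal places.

sodium molybdate dihydrate 62.812 mg; magnesium sulfate heptahydrate 9.350 g; mannitol 29.963 g

Working volume: 3.48 L.
sodium molybdate dihydrate: 74.6 µmol/L × 241.95 g/mol × 3.48 L ÷ 1000 = 62.812 mg
magnesium sulfate heptahydrate: 10.9 mmol/L × 246.5 g/mol × 3.48 L ÷ 1000 = 9.350 g
mannitol: 8.61 g/L × 3.48 L = 29.963 g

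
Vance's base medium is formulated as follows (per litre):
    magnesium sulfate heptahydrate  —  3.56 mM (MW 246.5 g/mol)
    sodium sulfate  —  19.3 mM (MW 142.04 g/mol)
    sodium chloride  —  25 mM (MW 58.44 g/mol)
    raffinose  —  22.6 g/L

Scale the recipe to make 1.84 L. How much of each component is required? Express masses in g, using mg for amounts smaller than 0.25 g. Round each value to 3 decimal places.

Working volume: 1.84 L.
magnesium sulfate heptahydrate: 3.56 mmol/L × 246.5 g/mol × 1.84 L ÷ 1000 = 1.615 g
sodium sulfate: 19.3 mmol/L × 142.04 g/mol × 1.84 L ÷ 1000 = 5.044 g
sodium chloride: 25 mmol/L × 58.44 g/mol × 1.84 L ÷ 1000 = 2.688 g
raffinose: 22.6 g/L × 1.84 L = 41.584 g

magnesium sulfate heptahydrate 1.615 g; sodium sulfate 5.044 g; sodium chloride 2.688 g; raffinose 41.584 g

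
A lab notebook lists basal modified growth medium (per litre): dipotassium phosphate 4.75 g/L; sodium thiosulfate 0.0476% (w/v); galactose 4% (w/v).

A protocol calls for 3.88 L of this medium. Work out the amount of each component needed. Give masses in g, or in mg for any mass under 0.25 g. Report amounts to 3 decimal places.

Working volume: 3.88 L.
dipotassium phosphate: 4.75 g/L × 3.88 L = 18.430 g
sodium thiosulfate: 0.0476% w/v = 0.476 g/L → 0.476 × 3.88 L = 1.847 g
galactose: 4 g per 100 mL × 3880 mL ÷ 100 = 155.200 g

dipotassium phosphate 18.430 g; sodium thiosulfate 1.847 g; galactose 155.200 g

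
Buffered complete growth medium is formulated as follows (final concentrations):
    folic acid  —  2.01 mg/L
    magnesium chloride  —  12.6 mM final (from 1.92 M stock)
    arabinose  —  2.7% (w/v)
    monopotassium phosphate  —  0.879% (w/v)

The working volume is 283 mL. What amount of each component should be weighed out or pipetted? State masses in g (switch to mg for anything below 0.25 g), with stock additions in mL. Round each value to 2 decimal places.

Target volume = 283 mL = 0.283 L.
folic acid: 2.01 mg/L × 0.283 L = 0.57 mg
magnesium chloride: C1V1 = C2V2 → 12.6 mM × 283 mL ÷ 1920 mM = 1.86 mL
arabinose: 2.7 g per 100 mL × 283 mL ÷ 100 = 7.64 g
monopotassium phosphate: 0.879 g per 100 mL × 283 mL ÷ 100 = 2.49 g

folic acid 0.57 mg; magnesium chloride 1.86 mL; arabinose 7.64 g; monopotassium phosphate 2.49 g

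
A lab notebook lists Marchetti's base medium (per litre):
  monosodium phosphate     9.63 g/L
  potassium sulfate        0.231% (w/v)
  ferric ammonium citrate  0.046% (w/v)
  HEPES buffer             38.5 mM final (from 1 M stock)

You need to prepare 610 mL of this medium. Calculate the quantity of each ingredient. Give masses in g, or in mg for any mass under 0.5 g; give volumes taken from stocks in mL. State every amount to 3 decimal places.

Target volume = 610 mL = 0.61 L.
monosodium phosphate: 9.63 g/L × 0.61 L = 5.874 g
potassium sulfate: 0.231% w/v = 2.31 g/L → 2.31 × 0.61 L = 1.409 g
ferric ammonium citrate: 0.046 g per 100 mL × 610 mL ÷ 100 = 0.2806 g = 280.600 mg
HEPES buffer: dilute stock: 38.5 mM × 610 mL ÷ 1000 mM = 23.485 mL

monosodium phosphate 5.874 g; potassium sulfate 1.409 g; ferric ammonium citrate 280.600 mg; HEPES buffer 23.485 mL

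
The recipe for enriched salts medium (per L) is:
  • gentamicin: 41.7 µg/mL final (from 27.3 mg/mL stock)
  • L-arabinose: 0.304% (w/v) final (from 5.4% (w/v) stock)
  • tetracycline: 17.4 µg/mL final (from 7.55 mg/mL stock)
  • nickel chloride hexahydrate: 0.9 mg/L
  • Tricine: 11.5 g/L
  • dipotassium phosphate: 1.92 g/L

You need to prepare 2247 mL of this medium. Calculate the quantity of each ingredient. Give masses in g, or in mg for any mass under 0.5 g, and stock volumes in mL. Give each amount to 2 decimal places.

gentamicin 3.43 mL; L-arabinose 126.50 mL; tetracycline 5.18 mL; nickel chloride hexahydrate 2.02 mg; Tricine 25.84 g; dipotassium phosphate 4.31 g

Target volume = 2247 mL = 2.247 L.
gentamicin: dilute stock: 41.7 µg/mL × 2247 mL ÷ 27300 µg/mL = 3.43 mL
L-arabinose: V = C2·V2/C1 = 0.304% ÷ 5.4% × 2247 mL = 126.50 mL
tetracycline: C1V1 = C2V2 → 17.4 µg/mL × 2247 mL ÷ 7550 µg/mL = 5.18 mL
nickel chloride hexahydrate: 0.9 mg/L × 2.247 L = 2.02 mg
Tricine: 11.5 g/L × 2.247 L = 25.84 g
dipotassium phosphate: 1.92 g/L × 2.247 L = 4.31 g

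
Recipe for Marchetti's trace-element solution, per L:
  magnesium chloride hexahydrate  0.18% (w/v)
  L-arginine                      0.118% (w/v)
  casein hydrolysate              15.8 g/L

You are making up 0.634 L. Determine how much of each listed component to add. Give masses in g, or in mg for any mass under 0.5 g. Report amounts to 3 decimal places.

Working volume: 0.634 L.
magnesium chloride hexahydrate: 0.18% w/v = 1.8 g/L → 1.8 × 0.634 L = 1.141 g
L-arginine: 0.118% w/v = 1.18 g/L → 1.18 × 0.634 L = 0.748 g
casein hydrolysate: 15.8 g/L × 0.634 L = 10.017 g

magnesium chloride hexahydrate 1.141 g; L-arginine 0.748 g; casein hydrolysate 10.017 g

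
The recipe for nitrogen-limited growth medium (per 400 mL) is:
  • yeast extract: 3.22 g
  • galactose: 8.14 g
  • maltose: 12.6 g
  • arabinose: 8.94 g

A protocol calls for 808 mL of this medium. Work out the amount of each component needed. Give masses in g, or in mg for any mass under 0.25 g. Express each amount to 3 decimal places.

Scale factor = 808 mL / 400 mL = 2.02.
yeast extract: 3.22 g × (808 mL / 400 mL) = 6.504 g
galactose: 8.14 g × (808 mL / 400 mL) = 16.443 g
maltose: 12.6 g × (808 mL / 400 mL) = 25.452 g
arabinose: 8.94 g × (808 mL / 400 mL) = 18.059 g

yeast extract 6.504 g; galactose 16.443 g; maltose 25.452 g; arabinose 18.059 g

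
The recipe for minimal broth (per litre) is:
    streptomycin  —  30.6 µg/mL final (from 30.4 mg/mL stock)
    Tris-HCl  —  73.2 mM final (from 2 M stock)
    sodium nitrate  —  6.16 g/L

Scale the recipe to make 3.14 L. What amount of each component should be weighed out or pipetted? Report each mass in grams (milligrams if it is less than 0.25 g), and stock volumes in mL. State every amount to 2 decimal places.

Working volume: 3.14 L.
streptomycin: dilute stock: 30.6 µg/mL × 3140 mL ÷ 30400 µg/mL = 3.16 mL
Tris-HCl: V = C2·V2/C1 = 73.2 mM × 3140 mL ÷ 2000 mM = 114.92 mL
sodium nitrate: 6.16 g/L × 3.14 L = 19.34 g

streptomycin 3.16 mL; Tris-HCl 114.92 mL; sodium nitrate 19.34 g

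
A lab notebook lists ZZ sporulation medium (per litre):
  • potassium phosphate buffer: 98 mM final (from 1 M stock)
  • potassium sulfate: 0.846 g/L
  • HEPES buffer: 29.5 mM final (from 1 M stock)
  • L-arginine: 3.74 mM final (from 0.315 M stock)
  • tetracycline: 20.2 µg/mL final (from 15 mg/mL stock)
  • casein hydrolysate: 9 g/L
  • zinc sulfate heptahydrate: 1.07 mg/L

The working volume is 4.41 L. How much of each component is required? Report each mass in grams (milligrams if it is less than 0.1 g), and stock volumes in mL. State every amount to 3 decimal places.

potassium phosphate buffer 432.180 mL; potassium sulfate 3.731 g; HEPES buffer 130.095 mL; L-arginine 52.360 mL; tetracycline 5.939 mL; casein hydrolysate 39.690 g; zinc sulfate heptahydrate 4.719 mg

Working volume: 4.41 L.
potassium phosphate buffer: C1V1 = C2V2 → 98 mM × 4410 mL ÷ 1000 mM = 432.180 mL
potassium sulfate: 0.846 g/L × 4.41 L = 3.731 g
HEPES buffer: C1V1 = C2V2 → 29.5 mM × 4410 mL ÷ 1000 mM = 130.095 mL
L-arginine: C1V1 = C2V2 → 3.74 mM × 4410 mL ÷ 315 mM = 52.360 mL
tetracycline: C1V1 = C2V2 → 20.2 µg/mL × 4410 mL ÷ 15000 µg/mL = 5.939 mL
casein hydrolysate: 9 g/L × 4.41 L = 39.690 g
zinc sulfate heptahydrate: 1.07 mg/L × 4.41 L = 4.719 mg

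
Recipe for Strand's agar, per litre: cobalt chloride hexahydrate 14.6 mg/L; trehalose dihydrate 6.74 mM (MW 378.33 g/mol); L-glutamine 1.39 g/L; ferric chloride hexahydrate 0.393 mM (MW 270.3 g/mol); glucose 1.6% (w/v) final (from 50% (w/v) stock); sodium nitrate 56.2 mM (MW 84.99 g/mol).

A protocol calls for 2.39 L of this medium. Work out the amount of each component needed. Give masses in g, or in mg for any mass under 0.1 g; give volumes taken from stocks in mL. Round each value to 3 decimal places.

cobalt chloride hexahydrate 34.894 mg; trehalose dihydrate 6.094 g; L-glutamine 3.322 g; ferric chloride hexahydrate 0.254 g; glucose 76.480 mL; sodium nitrate 11.416 g

Working volume: 2.39 L.
cobalt chloride hexahydrate: 14.6 mg/L × 2.39 L = 34.894 mg
trehalose dihydrate: 6.74 mmol/L × 378.33 g/mol × 2.39 L ÷ 1000 = 6.094 g
L-glutamine: 1.39 g/L × 2.39 L = 3.322 g
ferric chloride hexahydrate: 0.393 mmol/L × 270.3 g/mol × 2.39 L ÷ 1000 = 0.254 g
glucose: V = C2·V2/C1 = 1.6% ÷ 50% × 2390 mL = 76.480 mL
sodium nitrate: 56.2 mmol/L × 84.99 g/mol × 2.39 L ÷ 1000 = 11.416 g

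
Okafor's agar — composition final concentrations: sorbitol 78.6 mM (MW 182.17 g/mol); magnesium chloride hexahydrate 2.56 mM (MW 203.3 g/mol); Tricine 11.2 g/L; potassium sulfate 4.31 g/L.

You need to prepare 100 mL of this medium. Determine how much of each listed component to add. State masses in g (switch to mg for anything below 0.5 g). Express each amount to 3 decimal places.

sorbitol 1.432 g; magnesium chloride hexahydrate 52.045 mg; Tricine 1.120 g; potassium sulfate 431.000 mg

Target volume = 100 mL = 0.1 L.
sorbitol: 78.6 mmol/L × 182.17 g/mol × 0.1 L ÷ 1000 = 1.432 g
magnesium chloride hexahydrate: 2.56 mmol/L × 203.3 mg/mmol × 0.1 L = 52.045 mg
Tricine: 11.2 g/L × 0.1 L = 1.120 g
potassium sulfate: 4.31 g/L × 0.1 L = 0.431 g = 431.000 mg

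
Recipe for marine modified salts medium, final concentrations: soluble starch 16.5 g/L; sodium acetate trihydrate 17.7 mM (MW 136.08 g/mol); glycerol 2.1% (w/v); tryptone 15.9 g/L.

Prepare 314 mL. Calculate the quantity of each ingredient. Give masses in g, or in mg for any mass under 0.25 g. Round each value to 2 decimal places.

soluble starch 5.18 g; sodium acetate trihydrate 0.76 g; glycerol 6.59 g; tryptone 4.99 g

Working volume: 314 mL = 0.314 L.
soluble starch: 16.5 g/L × 0.314 L = 5.18 g
sodium acetate trihydrate: 17.7 mmol/L × 136.08 g/mol × 0.314 L ÷ 1000 = 0.76 g
glycerol: 2.1% w/v = 21 g/L → 21 × 0.314 L = 6.59 g
tryptone: 15.9 g/L × 0.314 L = 4.99 g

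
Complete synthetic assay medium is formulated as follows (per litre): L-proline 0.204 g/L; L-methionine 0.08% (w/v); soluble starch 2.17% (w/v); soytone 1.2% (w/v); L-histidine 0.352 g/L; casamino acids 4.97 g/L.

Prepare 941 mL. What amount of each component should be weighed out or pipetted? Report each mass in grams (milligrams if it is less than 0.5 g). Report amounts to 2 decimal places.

Working volume: 941 mL = 0.941 L.
L-proline: 0.204 g/L × 0.941 L = 0.191964 g = 191.96 mg
L-methionine: 0.08 g per 100 mL × 941 mL ÷ 100 = 0.75 g
soluble starch: 2.17% w/v = 21.7 g/L → 21.7 × 0.941 L = 20.42 g
soytone: 1.2% w/v = 12 g/L → 12 × 0.941 L = 11.29 g
L-histidine: 0.352 g/L × 0.941 L = 0.331232 g = 331.23 mg
casamino acids: 4.97 g/L × 0.941 L = 4.68 g

L-proline 191.96 mg; L-methionine 0.75 g; soluble starch 20.42 g; soytone 11.29 g; L-histidine 331.23 mg; casamino acids 4.68 g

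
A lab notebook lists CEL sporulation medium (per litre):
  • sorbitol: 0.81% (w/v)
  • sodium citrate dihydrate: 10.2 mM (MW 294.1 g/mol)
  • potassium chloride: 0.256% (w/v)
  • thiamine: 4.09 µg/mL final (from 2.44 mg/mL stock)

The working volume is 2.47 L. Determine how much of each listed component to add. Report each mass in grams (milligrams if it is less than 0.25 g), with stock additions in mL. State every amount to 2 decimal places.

Working volume: 2.47 L.
sorbitol: 0.81 g per 100 mL × 2470 mL ÷ 100 = 20.01 g
sodium citrate dihydrate: 10.2 mmol/L × 294.1 g/mol × 2.47 L ÷ 1000 = 7.41 g
potassium chloride: 0.256 g per 100 mL × 2470 mL ÷ 100 = 6.32 g
thiamine: dilute stock: 4.09 µg/mL × 2470 mL ÷ 2440 µg/mL = 4.14 mL

sorbitol 20.01 g; sodium citrate dihydrate 7.41 g; potassium chloride 6.32 g; thiamine 4.14 mL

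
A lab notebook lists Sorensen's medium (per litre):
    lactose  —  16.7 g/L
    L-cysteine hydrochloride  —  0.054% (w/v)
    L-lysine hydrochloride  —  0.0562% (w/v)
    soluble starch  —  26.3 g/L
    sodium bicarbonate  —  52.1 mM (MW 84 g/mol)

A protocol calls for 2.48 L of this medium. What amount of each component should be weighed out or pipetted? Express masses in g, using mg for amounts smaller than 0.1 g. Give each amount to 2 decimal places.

Working volume: 2.48 L.
lactose: 16.7 g/L × 2.48 L = 41.42 g
L-cysteine hydrochloride: 0.054% w/v = 0.54 g/L → 0.54 × 2.48 L = 1.34 g
L-lysine hydrochloride: 0.0562 g per 100 mL × 2480 mL ÷ 100 = 1.39 g
soluble starch: 26.3 g/L × 2.48 L = 65.22 g
sodium bicarbonate: 52.1 mmol/L × 84 g/mol × 2.48 L ÷ 1000 = 10.85 g

lactose 41.42 g; L-cysteine hydrochloride 1.34 g; L-lysine hydrochloride 1.39 g; soluble starch 65.22 g; sodium bicarbonate 10.85 g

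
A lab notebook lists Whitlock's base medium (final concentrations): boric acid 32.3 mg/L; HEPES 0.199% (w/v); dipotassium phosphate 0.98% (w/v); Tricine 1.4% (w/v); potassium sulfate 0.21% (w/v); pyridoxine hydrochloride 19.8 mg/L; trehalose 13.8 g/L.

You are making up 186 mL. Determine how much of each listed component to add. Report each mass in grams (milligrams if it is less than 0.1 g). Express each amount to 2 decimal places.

Scale factor relative to 1 L: 0.186.
boric acid: 32.3 mg/L × 0.186 L = 6.01 mg
HEPES: 0.199% w/v = 1.99 g/L → 1.99 × 0.186 L = 0.37 g
dipotassium phosphate: 0.98% w/v = 9.8 g/L → 9.8 × 0.186 L = 1.82 g
Tricine: 1.4 g per 100 mL × 186 mL ÷ 100 = 2.60 g
potassium sulfate: 0.21% w/v = 2.1 g/L → 2.1 × 0.186 L = 0.39 g
pyridoxine hydrochloride: 19.8 mg/L × 0.186 L = 3.68 mg
trehalose: 13.8 g/L × 0.186 L = 2.57 g

boric acid 6.01 mg; HEPES 0.37 g; dipotassium phosphate 1.82 g; Tricine 2.60 g; potassium sulfate 0.39 g; pyridoxine hydrochloride 3.68 mg; trehalose 2.57 g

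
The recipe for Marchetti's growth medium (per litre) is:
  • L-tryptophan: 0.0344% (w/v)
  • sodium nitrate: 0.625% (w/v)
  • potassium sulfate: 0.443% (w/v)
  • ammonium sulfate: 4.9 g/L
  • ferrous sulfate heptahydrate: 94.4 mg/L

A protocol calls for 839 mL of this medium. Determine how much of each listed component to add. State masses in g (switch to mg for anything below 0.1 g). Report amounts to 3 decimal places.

Target volume = 839 mL = 0.839 L.
L-tryptophan: 0.0344% w/v = 0.344 g/L → 0.344 × 0.839 L = 0.289 g
sodium nitrate: 0.625 g per 100 mL × 839 mL ÷ 100 = 5.244 g
potassium sulfate: 0.443% w/v = 4.43 g/L → 4.43 × 0.839 L = 3.717 g
ammonium sulfate: 4.9 g/L × 0.839 L = 4.111 g
ferrous sulfate heptahydrate: 94.4 mg/L × 0.839 L = 79.202 mg

L-tryptophan 0.289 g; sodium nitrate 5.244 g; potassium sulfate 3.717 g; ammonium sulfate 4.111 g; ferrous sulfate heptahydrate 79.202 mg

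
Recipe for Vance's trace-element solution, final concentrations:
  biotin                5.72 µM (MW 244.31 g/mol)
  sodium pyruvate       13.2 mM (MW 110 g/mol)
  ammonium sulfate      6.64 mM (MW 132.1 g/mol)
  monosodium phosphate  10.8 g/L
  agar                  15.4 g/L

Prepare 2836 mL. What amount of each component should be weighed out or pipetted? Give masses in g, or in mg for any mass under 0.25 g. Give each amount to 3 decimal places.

Working volume: 2836 mL = 2.836 L.
biotin: 5.72 µmol/L × 244.31 g/mol × 2.836 L ÷ 1000 = 3.963 mg
sodium pyruvate: 13.2 mmol/L × 110 g/mol × 2.836 L ÷ 1000 = 4.118 g
ammonium sulfate: 6.64 mmol/L × 132.1 g/mol × 2.836 L ÷ 1000 = 2.488 g
monosodium phosphate: 10.8 g/L × 2.836 L = 30.629 g
agar: 15.4 g/L × 2.836 L = 43.674 g

biotin 3.963 mg; sodium pyruvate 4.118 g; ammonium sulfate 2.488 g; monosodium phosphate 30.629 g; agar 43.674 g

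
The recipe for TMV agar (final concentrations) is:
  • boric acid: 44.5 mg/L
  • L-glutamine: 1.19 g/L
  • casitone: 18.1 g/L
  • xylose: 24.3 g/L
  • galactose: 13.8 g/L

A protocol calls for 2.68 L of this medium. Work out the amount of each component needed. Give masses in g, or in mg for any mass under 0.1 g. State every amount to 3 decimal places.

boric acid 0.119 g; L-glutamine 3.189 g; casitone 48.508 g; xylose 65.124 g; galactose 36.984 g

Scale factor relative to 1 L: 2.68.
boric acid: 44.5 mg/L × 2.68 L = 119.26 mg = 0.119 g
L-glutamine: 1.19 g/L × 2.68 L = 3.189 g
casitone: 18.1 g/L × 2.68 L = 48.508 g
xylose: 24.3 g/L × 2.68 L = 65.124 g
galactose: 13.8 g/L × 2.68 L = 36.984 g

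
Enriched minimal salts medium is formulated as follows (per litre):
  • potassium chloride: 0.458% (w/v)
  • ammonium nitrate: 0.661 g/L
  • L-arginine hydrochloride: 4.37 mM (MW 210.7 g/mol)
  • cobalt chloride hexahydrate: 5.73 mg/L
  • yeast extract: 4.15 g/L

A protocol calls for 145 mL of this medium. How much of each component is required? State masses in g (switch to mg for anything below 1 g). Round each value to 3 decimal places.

potassium chloride 664.100 mg; ammonium nitrate 95.845 mg; L-arginine hydrochloride 133.510 mg; cobalt chloride hexahydrate 0.831 mg; yeast extract 601.750 mg

Target volume = 145 mL = 0.145 L.
potassium chloride: 0.458% w/v = 4.58 g/L → 4.58 × 0.145 L = 0.6641 g = 664.100 mg
ammonium nitrate: 0.661 g/L × 0.145 L = 0.095845 g = 95.845 mg
L-arginine hydrochloride: 4.37 mmol/L × 210.7 mg/mmol × 0.145 L = 133.510 mg
cobalt chloride hexahydrate: 5.73 mg/L × 0.145 L = 0.831 mg
yeast extract: 4.15 g/L × 0.145 L = 0.60175 g = 601.750 mg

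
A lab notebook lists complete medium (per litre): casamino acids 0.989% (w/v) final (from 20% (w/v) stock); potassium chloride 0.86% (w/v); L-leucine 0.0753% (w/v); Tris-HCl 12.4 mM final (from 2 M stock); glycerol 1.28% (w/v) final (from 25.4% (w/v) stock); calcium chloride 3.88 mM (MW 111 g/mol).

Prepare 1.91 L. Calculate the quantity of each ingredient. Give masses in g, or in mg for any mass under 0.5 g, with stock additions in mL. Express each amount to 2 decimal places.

casamino acids 94.45 mL; potassium chloride 16.43 g; L-leucine 1.44 g; Tris-HCl 11.84 mL; glycerol 96.25 mL; calcium chloride 0.82 g

Scale factor relative to 1 L: 1.91.
casamino acids: dilute stock: 0.989% ÷ 20% × 1910 mL = 94.45 mL
potassium chloride: 0.86% w/v = 8.6 g/L → 8.6 × 1.91 L = 16.43 g
L-leucine: 0.0753 g per 100 mL × 1910 mL ÷ 100 = 1.44 g
Tris-HCl: V = C2·V2/C1 = 12.4 mM × 1910 mL ÷ 2000 mM = 11.84 mL
glycerol: C1V1 = C2V2 → 1.28% ÷ 25.4% × 1910 mL = 96.25 mL
calcium chloride: 3.88 mmol/L × 111 g/mol × 1.91 L ÷ 1000 = 0.82 g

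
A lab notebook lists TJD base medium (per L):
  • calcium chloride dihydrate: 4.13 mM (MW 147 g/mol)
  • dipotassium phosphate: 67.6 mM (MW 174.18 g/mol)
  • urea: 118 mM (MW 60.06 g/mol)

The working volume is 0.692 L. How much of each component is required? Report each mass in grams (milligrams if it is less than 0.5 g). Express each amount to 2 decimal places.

Scale factor relative to 1 L: 0.692.
calcium chloride dihydrate: 4.13 mmol/L × 147 mg/mmol × 0.692 L = 420.12 mg
dipotassium phosphate: 67.6 mmol/L × 174.18 g/mol × 0.692 L ÷ 1000 = 8.15 g
urea: 118 mmol/L × 60.06 g/mol × 0.692 L ÷ 1000 = 4.90 g

calcium chloride dihydrate 420.12 mg; dipotassium phosphate 8.15 g; urea 4.90 g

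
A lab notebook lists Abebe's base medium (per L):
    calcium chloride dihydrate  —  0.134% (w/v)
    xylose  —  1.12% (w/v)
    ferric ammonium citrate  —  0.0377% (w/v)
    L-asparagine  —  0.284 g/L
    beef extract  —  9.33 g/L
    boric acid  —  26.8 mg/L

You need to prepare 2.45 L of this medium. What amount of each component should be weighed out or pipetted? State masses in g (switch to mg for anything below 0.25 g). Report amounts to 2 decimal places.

calcium chloride dihydrate 3.28 g; xylose 27.44 g; ferric ammonium citrate 0.92 g; L-asparagine 0.70 g; beef extract 22.86 g; boric acid 65.66 mg

Scale factor relative to 1 L: 2.45.
calcium chloride dihydrate: 0.134 g per 100 mL × 2450 mL ÷ 100 = 3.28 g
xylose: 1.12% w/v = 11.2 g/L → 11.2 × 2.45 L = 27.44 g
ferric ammonium citrate: 0.0377 g per 100 mL × 2450 mL ÷ 100 = 0.92 g
L-asparagine: 0.284 g/L × 2.45 L = 0.70 g
beef extract: 9.33 g/L × 2.45 L = 22.86 g
boric acid: 26.8 mg/L × 2.45 L = 65.66 mg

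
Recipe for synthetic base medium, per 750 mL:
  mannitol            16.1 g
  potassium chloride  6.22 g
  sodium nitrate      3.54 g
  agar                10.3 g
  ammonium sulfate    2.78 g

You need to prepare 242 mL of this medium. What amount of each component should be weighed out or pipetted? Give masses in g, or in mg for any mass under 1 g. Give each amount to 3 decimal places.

mannitol 5.195 g; potassium chloride 2.007 g; sodium nitrate 1.142 g; agar 3.323 g; ammonium sulfate 897.013 mg

Ratio of target to recipe volume: 242 / 750 = 0.322667.
mannitol: 16.1 g × (242 mL / 750 mL) = 5.195 g
potassium chloride: 6.22 g × (242 mL / 750 mL) = 2.007 g
sodium nitrate: 3.54 g × (242 mL / 750 mL) = 1.142 g
agar: 10.3 g × (242 mL / 750 mL) = 3.323 g
ammonium sulfate: 2.78 g × (242 mL / 750 mL) = 0.897013 g = 897.013 mg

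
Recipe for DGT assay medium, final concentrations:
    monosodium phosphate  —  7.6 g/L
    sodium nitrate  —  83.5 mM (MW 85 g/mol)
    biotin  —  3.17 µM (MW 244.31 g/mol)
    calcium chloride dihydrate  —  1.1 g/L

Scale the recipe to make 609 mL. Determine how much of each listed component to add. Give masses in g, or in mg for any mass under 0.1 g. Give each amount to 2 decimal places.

monosodium phosphate 4.63 g; sodium nitrate 4.32 g; biotin 0.47 mg; calcium chloride dihydrate 0.67 g

Working volume: 609 mL = 0.609 L.
monosodium phosphate: 7.6 g/L × 0.609 L = 4.63 g
sodium nitrate: 83.5 mmol/L × 85 g/mol × 0.609 L ÷ 1000 = 4.32 g
biotin: 3.17 µmol/L × 244.31 g/mol × 0.609 L ÷ 1000 = 0.47 mg
calcium chloride dihydrate: 1.1 g/L × 0.609 L = 0.67 g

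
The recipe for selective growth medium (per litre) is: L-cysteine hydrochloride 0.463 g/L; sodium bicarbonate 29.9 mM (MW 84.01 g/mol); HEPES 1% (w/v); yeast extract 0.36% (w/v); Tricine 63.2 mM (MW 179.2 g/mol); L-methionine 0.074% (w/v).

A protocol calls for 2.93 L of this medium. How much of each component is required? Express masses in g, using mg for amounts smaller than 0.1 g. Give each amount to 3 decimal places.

Scale factor relative to 1 L: 2.93.
L-cysteine hydrochloride: 0.463 g/L × 2.93 L = 1.357 g
sodium bicarbonate: 29.9 mmol/L × 84.01 g/mol × 2.93 L ÷ 1000 = 7.360 g
HEPES: 1% w/v = 10 g/L → 10 × 2.93 L = 29.300 g
yeast extract: 0.36 g per 100 mL × 2930 mL ÷ 100 = 10.548 g
Tricine: 63.2 mmol/L × 179.2 g/mol × 2.93 L ÷ 1000 = 33.184 g
L-methionine: 0.074 g per 100 mL × 2930 mL ÷ 100 = 2.168 g

L-cysteine hydrochloride 1.357 g; sodium bicarbonate 7.360 g; HEPES 29.300 g; yeast extract 10.548 g; Tricine 33.184 g; L-methionine 2.168 g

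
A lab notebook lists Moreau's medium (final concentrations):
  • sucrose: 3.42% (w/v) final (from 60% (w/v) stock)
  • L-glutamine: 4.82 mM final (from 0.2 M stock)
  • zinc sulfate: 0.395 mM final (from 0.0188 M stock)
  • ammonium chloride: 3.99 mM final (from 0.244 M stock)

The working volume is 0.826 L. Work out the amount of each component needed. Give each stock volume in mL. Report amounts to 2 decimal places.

sucrose 47.08 mL; L-glutamine 19.91 mL; zinc sulfate 17.35 mL; ammonium chloride 13.51 mL

Working volume: 0.826 L.
sucrose: V = C2·V2/C1 = 3.42% ÷ 60% × 826 mL = 47.08 mL
L-glutamine: dilute stock: 4.82 mM × 826 mL ÷ 200 mM = 19.91 mL
zinc sulfate: dilute stock: 0.395 mM × 826 mL ÷ 18.8 mM = 17.35 mL
ammonium chloride: V = C2·V2/C1 = 3.99 mM × 826 mL ÷ 244 mM = 13.51 mL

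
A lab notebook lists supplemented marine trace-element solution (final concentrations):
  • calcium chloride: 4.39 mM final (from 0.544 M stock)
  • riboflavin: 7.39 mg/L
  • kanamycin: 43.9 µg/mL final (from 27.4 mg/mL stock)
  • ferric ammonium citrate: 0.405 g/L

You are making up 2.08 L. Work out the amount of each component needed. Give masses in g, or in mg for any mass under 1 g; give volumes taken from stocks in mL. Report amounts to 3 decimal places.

calcium chloride 16.785 mL; riboflavin 15.371 mg; kanamycin 3.333 mL; ferric ammonium citrate 842.400 mg

Working volume: 2.08 L.
calcium chloride: C1V1 = C2V2 → 4.39 mM × 2080 mL ÷ 544 mM = 16.785 mL
riboflavin: 7.39 mg/L × 2.08 L = 15.371 mg
kanamycin: dilute stock: 43.9 µg/mL × 2080 mL ÷ 27400 µg/mL = 3.333 mL
ferric ammonium citrate: 0.405 g/L × 2.08 L = 0.8424 g = 842.400 mg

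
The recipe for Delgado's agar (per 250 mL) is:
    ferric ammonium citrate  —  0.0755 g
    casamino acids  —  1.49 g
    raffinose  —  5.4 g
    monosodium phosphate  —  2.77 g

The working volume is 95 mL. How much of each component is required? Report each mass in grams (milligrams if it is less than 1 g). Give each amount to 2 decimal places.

Scale factor = 95 mL / 250 mL = 0.38.
ferric ammonium citrate: 0.0755 g × (95 mL / 250 mL) = 0.02869 g = 28.69 mg
casamino acids: 1.49 g × (95 mL / 250 mL) = 0.5662 g = 566.20 mg
raffinose: 5.4 g × (95 mL / 250 mL) = 2.05 g
monosodium phosphate: 2.77 g × (95 mL / 250 mL) = 1.05 g

ferric ammonium citrate 28.69 mg; casamino acids 566.20 mg; raffinose 2.05 g; monosodium phosphate 1.05 g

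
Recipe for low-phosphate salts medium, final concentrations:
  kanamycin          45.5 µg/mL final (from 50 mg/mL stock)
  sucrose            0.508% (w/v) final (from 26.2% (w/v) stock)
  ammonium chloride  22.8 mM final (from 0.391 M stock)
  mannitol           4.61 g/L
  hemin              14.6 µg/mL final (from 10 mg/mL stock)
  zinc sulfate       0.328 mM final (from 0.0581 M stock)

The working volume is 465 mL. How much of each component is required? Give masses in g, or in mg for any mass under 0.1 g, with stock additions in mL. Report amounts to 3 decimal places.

Scale factor relative to 1 L: 0.465.
kanamycin: dilute stock: 45.5 µg/mL × 465 mL ÷ 50000 µg/mL = 0.423 mL
sucrose: C1V1 = C2V2 → 0.508% ÷ 26.2% × 465 mL = 9.016 mL
ammonium chloride: dilute stock: 22.8 mM × 465 mL ÷ 391 mM = 27.115 mL
mannitol: 4.61 g/L × 0.465 L = 2.144 g
hemin: dilute stock: 14.6 µg/mL × 465 mL ÷ 10000 µg/mL = 0.679 mL
zinc sulfate: C1V1 = C2V2 → 0.328 mM × 465 mL ÷ 58.1 mM = 2.625 mL

kanamycin 0.423 mL; sucrose 9.016 mL; ammonium chloride 27.115 mL; mannitol 2.144 g; hemin 0.679 mL; zinc sulfate 2.625 mL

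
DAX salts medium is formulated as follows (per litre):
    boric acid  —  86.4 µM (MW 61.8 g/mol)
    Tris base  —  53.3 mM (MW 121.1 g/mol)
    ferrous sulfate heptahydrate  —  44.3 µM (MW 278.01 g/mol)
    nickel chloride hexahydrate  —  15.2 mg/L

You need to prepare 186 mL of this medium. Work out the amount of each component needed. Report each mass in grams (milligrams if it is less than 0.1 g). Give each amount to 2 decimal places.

boric acid 0.99 mg; Tris base 1.20 g; ferrous sulfate heptahydrate 2.29 mg; nickel chloride hexahydrate 2.83 mg

Working volume: 186 mL = 0.186 L.
boric acid: 86.4 µmol/L × 61.8 g/mol × 0.186 L ÷ 1000 = 0.99 mg
Tris base: 53.3 mmol/L × 121.1 g/mol × 0.186 L ÷ 1000 = 1.20 g
ferrous sulfate heptahydrate: 44.3 µmol/L × 278.01 g/mol × 0.186 L ÷ 1000 = 2.29 mg
nickel chloride hexahydrate: 15.2 mg/L × 0.186 L = 2.83 mg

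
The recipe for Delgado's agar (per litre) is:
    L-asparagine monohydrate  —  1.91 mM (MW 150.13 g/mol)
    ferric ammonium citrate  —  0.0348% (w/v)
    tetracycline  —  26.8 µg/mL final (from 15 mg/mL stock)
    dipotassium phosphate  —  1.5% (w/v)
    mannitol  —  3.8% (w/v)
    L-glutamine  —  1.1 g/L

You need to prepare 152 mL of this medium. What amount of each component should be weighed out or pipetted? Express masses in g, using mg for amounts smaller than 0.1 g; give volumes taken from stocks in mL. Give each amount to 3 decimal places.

Scale factor relative to 1 L: 0.152.
L-asparagine monohydrate: 1.91 mmol/L × 150.13 mg/mmol × 0.152 L = 43.586 mg
ferric ammonium citrate: 0.0348% w/v = 0.348 g/L → 0.348 × 0.152 L = 0.052896 g = 52.896 mg
tetracycline: V = C2·V2/C1 = 26.8 µg/mL × 152 mL ÷ 15000 µg/mL = 0.272 mL
dipotassium phosphate: 1.5% w/v = 15 g/L → 15 × 0.152 L = 2.280 g
mannitol: 3.8% w/v = 38 g/L → 38 × 0.152 L = 5.776 g
L-glutamine: 1.1 g/L × 0.152 L = 0.167 g

L-asparagine monohydrate 43.586 mg; ferric ammonium citrate 52.896 mg; tetracycline 0.272 mL; dipotassium phosphate 2.280 g; mannitol 5.776 g; L-glutamine 0.167 g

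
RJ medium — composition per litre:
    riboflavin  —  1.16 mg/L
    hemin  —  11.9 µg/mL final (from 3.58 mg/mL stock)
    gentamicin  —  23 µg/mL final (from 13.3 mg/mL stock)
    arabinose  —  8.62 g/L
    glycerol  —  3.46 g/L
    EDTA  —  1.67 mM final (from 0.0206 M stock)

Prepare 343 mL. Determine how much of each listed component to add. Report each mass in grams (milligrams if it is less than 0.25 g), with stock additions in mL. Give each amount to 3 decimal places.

riboflavin 0.398 mg; hemin 1.140 mL; gentamicin 0.593 mL; arabinose 2.957 g; glycerol 1.187 g; EDTA 27.806 mL

Working volume: 343 mL = 0.343 L.
riboflavin: 1.16 mg/L × 0.343 L = 0.398 mg
hemin: V = C2·V2/C1 = 11.9 µg/mL × 343 mL ÷ 3580 µg/mL = 1.140 mL
gentamicin: dilute stock: 23 µg/mL × 343 mL ÷ 13300 µg/mL = 0.593 mL
arabinose: 8.62 g/L × 0.343 L = 2.957 g
glycerol: 3.46 g/L × 0.343 L = 1.187 g
EDTA: V = C2·V2/C1 = 1.67 mM × 343 mL ÷ 20.6 mM = 27.806 mL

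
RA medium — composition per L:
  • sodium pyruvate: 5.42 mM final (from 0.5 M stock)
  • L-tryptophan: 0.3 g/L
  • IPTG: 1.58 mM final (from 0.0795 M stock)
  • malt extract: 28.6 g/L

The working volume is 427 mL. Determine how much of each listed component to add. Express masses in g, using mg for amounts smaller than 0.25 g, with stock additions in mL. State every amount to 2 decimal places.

Target volume = 427 mL = 0.427 L.
sodium pyruvate: V = C2·V2/C1 = 5.42 mM × 427 mL ÷ 500 mM = 4.63 mL
L-tryptophan: 0.3 g/L × 0.427 L = 0.1281 g = 128.10 mg
IPTG: C1V1 = C2V2 → 1.58 mM × 427 mL ÷ 79.5 mM = 8.49 mL
malt extract: 28.6 g/L × 0.427 L = 12.21 g

sodium pyruvate 4.63 mL; L-tryptophan 128.10 mg; IPTG 8.49 mL; malt extract 12.21 g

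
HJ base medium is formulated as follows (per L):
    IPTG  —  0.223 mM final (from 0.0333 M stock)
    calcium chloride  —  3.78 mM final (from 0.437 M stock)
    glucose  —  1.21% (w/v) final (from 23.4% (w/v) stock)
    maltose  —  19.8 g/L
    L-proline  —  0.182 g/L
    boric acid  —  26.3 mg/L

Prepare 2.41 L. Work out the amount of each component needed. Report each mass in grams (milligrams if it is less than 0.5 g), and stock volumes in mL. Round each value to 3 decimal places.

Scale factor relative to 1 L: 2.41.
IPTG: dilute stock: 0.223 mM × 2410 mL ÷ 33.3 mM = 16.139 mL
calcium chloride: C1V1 = C2V2 → 3.78 mM × 2410 mL ÷ 437 mM = 20.846 mL
glucose: V = C2·V2/C1 = 1.21% ÷ 23.4% × 2410 mL = 124.620 mL
maltose: 19.8 g/L × 2.41 L = 47.718 g
L-proline: 0.182 g/L × 2.41 L = 0.43862 g = 438.620 mg
boric acid: 26.3 mg/L × 2.41 L = 63.383 mg

IPTG 16.139 mL; calcium chloride 20.846 mL; glucose 124.620 mL; maltose 47.718 g; L-proline 438.620 mg; boric acid 63.383 mg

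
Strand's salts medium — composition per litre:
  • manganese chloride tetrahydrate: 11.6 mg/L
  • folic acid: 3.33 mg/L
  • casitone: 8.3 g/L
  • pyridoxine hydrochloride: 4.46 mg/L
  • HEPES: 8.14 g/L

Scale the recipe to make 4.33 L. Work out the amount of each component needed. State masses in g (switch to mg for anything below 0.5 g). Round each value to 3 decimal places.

Working volume: 4.33 L.
manganese chloride tetrahydrate: 11.6 mg/L × 4.33 L = 50.228 mg
folic acid: 3.33 mg/L × 4.33 L = 14.419 mg
casitone: 8.3 g/L × 4.33 L = 35.939 g
pyridoxine hydrochloride: 4.46 mg/L × 4.33 L = 19.312 mg
HEPES: 8.14 g/L × 4.33 L = 35.246 g

manganese chloride tetrahydrate 50.228 mg; folic acid 14.419 mg; casitone 35.939 g; pyridoxine hydrochloride 19.312 mg; HEPES 35.246 g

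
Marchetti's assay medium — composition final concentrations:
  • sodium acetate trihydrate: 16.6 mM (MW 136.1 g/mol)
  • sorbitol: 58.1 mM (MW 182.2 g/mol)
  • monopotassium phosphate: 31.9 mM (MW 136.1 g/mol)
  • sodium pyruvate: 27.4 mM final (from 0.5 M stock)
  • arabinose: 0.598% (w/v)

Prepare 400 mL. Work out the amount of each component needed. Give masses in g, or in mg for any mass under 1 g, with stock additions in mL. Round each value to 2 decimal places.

sodium acetate trihydrate 903.70 mg; sorbitol 4.23 g; monopotassium phosphate 1.74 g; sodium pyruvate 21.92 mL; arabinose 2.39 g

Scale factor relative to 1 L: 0.4.
sodium acetate trihydrate: 16.6 mmol/L × 136.1 mg/mmol × 0.4 L = 903.70 mg
sorbitol: 58.1 mmol/L × 182.2 g/mol × 0.4 L ÷ 1000 = 4.23 g
monopotassium phosphate: 31.9 mmol/L × 136.1 g/mol × 0.4 L ÷ 1000 = 1.74 g
sodium pyruvate: C1V1 = C2V2 → 27.4 mM × 400 mL ÷ 500 mM = 21.92 mL
arabinose: 0.598% w/v = 5.98 g/L → 5.98 × 0.4 L = 2.39 g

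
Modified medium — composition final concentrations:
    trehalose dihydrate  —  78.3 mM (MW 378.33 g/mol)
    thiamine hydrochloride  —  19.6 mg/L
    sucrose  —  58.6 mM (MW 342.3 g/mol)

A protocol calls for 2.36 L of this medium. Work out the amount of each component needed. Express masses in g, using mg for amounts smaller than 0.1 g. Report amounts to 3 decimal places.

Working volume: 2.36 L.
trehalose dihydrate: 78.3 mmol/L × 378.33 g/mol × 2.36 L ÷ 1000 = 69.911 g
thiamine hydrochloride: 19.6 mg/L × 2.36 L = 46.256 mg
sucrose: 58.6 mmol/L × 342.3 g/mol × 2.36 L ÷ 1000 = 47.339 g

trehalose dihydrate 69.911 g; thiamine hydrochloride 46.256 mg; sucrose 47.339 g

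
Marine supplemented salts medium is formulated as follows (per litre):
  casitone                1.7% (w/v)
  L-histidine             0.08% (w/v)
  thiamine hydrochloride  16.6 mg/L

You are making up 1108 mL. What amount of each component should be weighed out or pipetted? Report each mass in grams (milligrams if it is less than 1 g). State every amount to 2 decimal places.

Scale factor relative to 1 L: 1.108.
casitone: 1.7% w/v = 17 g/L → 17 × 1.108 L = 18.84 g
L-histidine: 0.08 g per 100 mL × 1108 mL ÷ 100 = 0.8864 g = 886.40 mg
thiamine hydrochloride: 16.6 mg/L × 1.108 L = 18.39 mg

casitone 18.84 g; L-histidine 886.40 mg; thiamine hydrochloride 18.39 mg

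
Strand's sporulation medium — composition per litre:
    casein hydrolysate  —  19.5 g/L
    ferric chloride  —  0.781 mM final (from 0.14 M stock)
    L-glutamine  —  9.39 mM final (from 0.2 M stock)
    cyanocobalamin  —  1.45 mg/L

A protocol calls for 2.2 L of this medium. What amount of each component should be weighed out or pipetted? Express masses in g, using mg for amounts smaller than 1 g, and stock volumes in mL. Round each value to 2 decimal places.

Working volume: 2.2 L.
casein hydrolysate: 19.5 g/L × 2.2 L = 42.90 g
ferric chloride: dilute stock: 0.781 mM × 2200 mL ÷ 140 mM = 12.27 mL
L-glutamine: V = C2·V2/C1 = 9.39 mM × 2200 mL ÷ 200 mM = 103.29 mL
cyanocobalamin: 1.45 mg/L × 2.2 L = 3.19 mg

casein hydrolysate 42.90 g; ferric chloride 12.27 mL; L-glutamine 103.29 mL; cyanocobalamin 3.19 mg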